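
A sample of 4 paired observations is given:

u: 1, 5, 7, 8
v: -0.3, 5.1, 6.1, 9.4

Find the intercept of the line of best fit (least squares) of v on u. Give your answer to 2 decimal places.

-1.59

n = 4, Σx = 21, Σy = 20.3, Σxy = 143.1, Σx² = 139
Sxx = Σx² − (Σx)²/n = 139 − 110.25 = 28.75
Sxy = Σxy − (Σx)(Σy)/n = 143.1 − 106.575 = 36.525
b = Sxy/Sxx = 36.525/28.75 = 1.270435
a = ȳ − b·x̄ = 5.075 − 1.270435·5.25 = -1.594783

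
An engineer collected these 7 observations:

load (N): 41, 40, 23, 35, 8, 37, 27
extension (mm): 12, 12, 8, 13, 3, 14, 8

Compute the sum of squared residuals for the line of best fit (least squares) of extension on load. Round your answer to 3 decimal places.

n = 7, Σx = 211, Σy = 70, Σxy = 2369, Σx² = 7197, Σy² = 790
Sxx = Σx² − (Σx)²/n = 7197 − 6360.142857 = 836.857143
Sxy = Σxy − (Σx)(Σy)/n = 2369 − 2110 = 259
Syy = Σy² − (Σy)²/n = 790 − 700 = 90
b = Sxy/Sxx = 259/836.857143 = 0.309491
SSE = Syy − b·Sxy = 90 − 0.309491·259 = 9.841755

9.842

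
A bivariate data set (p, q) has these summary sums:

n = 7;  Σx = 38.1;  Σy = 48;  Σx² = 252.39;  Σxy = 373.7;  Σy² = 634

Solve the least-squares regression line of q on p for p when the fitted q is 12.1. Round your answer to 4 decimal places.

Sxx = Σx² − (Σx)²/n = 252.39 − 207.372857 = 45.017143
Sxy = Σxy − (Σx)(Σy)/n = 373.7 − 261.257143 = 112.442857
b = Sxy/Sxx = 112.442857/45.017143 = 2.497779
a = ȳ − b·x̄ = 6.857143 − 2.497779·5.442857 = -6.737909
Set a + b·x = 12.1: x = (12.1 − (-6.737909)) / 2.497779 = 7.541865

7.5419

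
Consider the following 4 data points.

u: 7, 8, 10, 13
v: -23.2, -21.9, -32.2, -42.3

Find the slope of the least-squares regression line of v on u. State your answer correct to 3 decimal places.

n = 4, Σx = 38, Σy = -119.6, Σxy = -1209.5, Σx² = 382
Sxx = Σx² − (Σx)²/n = 382 − 361 = 21
Sxy = Σxy − (Σx)(Σy)/n = -1209.5 − (-1136.2) = -73.3
b = Sxy/Sxx = -73.3/21 = -3.490476

-3.490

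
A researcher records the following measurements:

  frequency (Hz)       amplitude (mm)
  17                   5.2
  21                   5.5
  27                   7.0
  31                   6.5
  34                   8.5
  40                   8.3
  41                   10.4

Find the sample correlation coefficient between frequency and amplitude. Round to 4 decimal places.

0.9180

n = 7, Σx = 211, Σy = 51.4, Σxy = 1641.8, Σx² = 6857, Σy² = 397.84
Sxx = Σx² − (Σx)²/n = 6857 − 6360.142857 = 496.857143
Sxy = Σxy − (Σx)(Σy)/n = 1641.8 − 1549.342857 = 92.457143
Syy = Σy² − (Σy)²/n = 397.84 − 377.422857 = 20.417143
r = Sxy/√(Sxx·Syy) = 92.457143/√(10144.403265) = 92.457143/100.719428 = 0.917967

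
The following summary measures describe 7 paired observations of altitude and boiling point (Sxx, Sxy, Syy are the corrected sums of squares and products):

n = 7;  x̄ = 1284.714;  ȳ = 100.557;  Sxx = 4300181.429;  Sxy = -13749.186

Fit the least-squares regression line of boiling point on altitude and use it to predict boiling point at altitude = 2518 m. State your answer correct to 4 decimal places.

b = Sxy/Sxx = -13749.186/4300181.429 = -0.003197
a = ȳ − b·x̄ = 100.557 − (-0.003197)·1284.714 = 104.664681
ŷ(2518) = a + b·2518 = 104.664681 + (-0.003197)·2518 = 96.613753

96.6138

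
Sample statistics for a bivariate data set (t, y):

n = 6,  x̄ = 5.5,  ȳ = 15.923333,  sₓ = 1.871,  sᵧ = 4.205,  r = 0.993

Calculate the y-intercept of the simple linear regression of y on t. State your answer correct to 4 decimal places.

3.6488

b = r · sᵧ/sₓ = 0.993 · 4.205/1.871 = 2.231729
a = ȳ − b·x̄ = 15.923333 − 2.231729·5.5 = 3.648823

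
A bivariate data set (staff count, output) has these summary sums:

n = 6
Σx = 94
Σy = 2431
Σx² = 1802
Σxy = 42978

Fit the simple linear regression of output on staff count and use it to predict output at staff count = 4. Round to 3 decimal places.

Sxx = Σx² − (Σx)²/n = 1802 − 1472.666667 = 329.333333
Sxy = Σxy − (Σx)(Σy)/n = 42978 − 38085.666667 = 4892.333333
b = Sxy/Sxx = 4892.333333/329.333333 = 14.855263
a = ȳ − b·x̄ = 405.166667 − 14.855263·15.666667 = 172.434211
ŷ(4) = a + b·4 = 172.434211 + 14.855263·4 = 231.855263

231.855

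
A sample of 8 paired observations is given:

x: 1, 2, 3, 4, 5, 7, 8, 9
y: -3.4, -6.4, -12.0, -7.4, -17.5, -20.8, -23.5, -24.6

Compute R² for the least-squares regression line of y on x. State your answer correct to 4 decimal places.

n = 8, Σx = 39, Σy = -115.6, Σxy = -724.3, Σx² = 249, Σy² = 2147.58
Sxx = Σx² − (Σx)²/n = 249 − 190.125 = 58.875
Sxy = Σxy − (Σx)(Σy)/n = -724.3 − (-563.55) = -160.75
Syy = Σy² − (Σy)²/n = 2147.58 − 1670.42 = 477.16
R² = Sxy²/(Sxx·Syy) = (-160.75)²/(58.875·477.16) = 0.919829

0.9198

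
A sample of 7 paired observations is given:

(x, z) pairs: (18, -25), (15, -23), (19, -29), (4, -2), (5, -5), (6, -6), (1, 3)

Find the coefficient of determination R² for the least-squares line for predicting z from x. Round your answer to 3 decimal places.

n = 7, Σx = 68, Σy = -87, Σxy = -1412, Σx² = 988, Σy² = 2069
Sxx = Σx² − (Σx)²/n = 988 − 660.571429 = 327.428571
Sxy = Σxy − (Σx)(Σy)/n = -1412 − (-845.142857) = -566.857143
Syy = Σy² − (Σy)²/n = 2069 − 1081.285714 = 987.714286
R² = Sxy²/(Sxx·Syy) = (-566.857143)²/(327.428571·987.714286) = 0.993572

0.994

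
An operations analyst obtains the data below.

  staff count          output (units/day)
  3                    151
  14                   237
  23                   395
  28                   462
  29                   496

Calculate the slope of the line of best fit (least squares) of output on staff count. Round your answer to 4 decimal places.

n = 5, Σx = 97, Σy = 1741, Σxy = 40176, Σx² = 2359
Sxx = Σx² − (Σx)²/n = 2359 − 1881.8 = 477.2
Sxy = Σxy − (Σx)(Σy)/n = 40176 − 33775.4 = 6400.6
b = Sxy/Sxx = 6400.6/477.2 = 13.412825

13.4128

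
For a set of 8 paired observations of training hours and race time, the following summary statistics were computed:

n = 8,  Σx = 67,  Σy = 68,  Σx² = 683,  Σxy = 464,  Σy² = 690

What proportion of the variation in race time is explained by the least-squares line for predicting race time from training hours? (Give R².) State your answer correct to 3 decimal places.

Sxx = Σx² − (Σx)²/n = 683 − 561.125 = 121.875
Sxy = Σxy − (Σx)(Σy)/n = 464 − 569.5 = -105.5
Syy = Σy² − (Σy)²/n = 690 − 578 = 112
R² = Sxy²/(Sxx·Syy) = (-105.5)²/(121.875·112) = 0.815403

0.815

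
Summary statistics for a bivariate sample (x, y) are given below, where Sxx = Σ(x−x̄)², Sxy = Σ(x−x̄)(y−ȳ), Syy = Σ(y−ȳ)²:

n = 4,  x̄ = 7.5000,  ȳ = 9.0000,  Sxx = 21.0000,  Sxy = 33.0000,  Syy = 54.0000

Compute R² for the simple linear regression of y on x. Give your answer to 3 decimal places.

R² = Sxy²/(Sxx·Syy) = (33)²/(21·54) = 0.960317

0.960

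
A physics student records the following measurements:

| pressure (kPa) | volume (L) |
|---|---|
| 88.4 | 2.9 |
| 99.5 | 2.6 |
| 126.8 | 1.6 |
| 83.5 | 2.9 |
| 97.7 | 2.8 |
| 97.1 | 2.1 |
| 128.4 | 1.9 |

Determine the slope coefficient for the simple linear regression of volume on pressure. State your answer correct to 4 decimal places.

-0.0265

n = 7, Σx = 721.4, Σy = 16.8, Σxy = 1681.52, Σx² = 76225.56
Sxx = Σx² − (Σx)²/n = 76225.56 − 74345.422857 = 1880.137143
Sxy = Σxy − (Σx)(Σy)/n = 1681.52 − 1731.36 = -49.84
b = Sxy/Sxx = -49.84/1880.137143 = -0.026509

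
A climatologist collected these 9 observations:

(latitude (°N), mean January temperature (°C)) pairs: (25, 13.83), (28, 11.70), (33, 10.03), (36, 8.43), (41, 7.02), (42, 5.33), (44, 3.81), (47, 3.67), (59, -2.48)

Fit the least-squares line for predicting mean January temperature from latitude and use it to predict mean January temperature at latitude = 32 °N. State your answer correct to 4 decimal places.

10.3228

n = 9, Σx = 355, Σy = 61.34, Σxy = 2013.31, Σx² = 14865
Sxx = Σx² − (Σx)²/n = 14865 − 14002.777778 = 862.222222
Sxy = Σxy − (Σx)(Σy)/n = 2013.31 − 2419.522222 = -406.212222
b = Sxy/Sxx = -406.212222/862.222222 = -0.471122
a = ȳ − b·x̄ = 6.815556 − (-0.471122)·39.444444 = 25.398718
ŷ(32) = a + b·32 = 25.398718 + (-0.471122)·32 = 10.322800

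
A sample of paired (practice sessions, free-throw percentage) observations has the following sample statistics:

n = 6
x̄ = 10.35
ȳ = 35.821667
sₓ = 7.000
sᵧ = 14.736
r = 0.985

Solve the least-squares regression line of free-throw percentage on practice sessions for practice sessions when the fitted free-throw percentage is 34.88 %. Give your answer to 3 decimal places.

9.896

b = r · sᵧ/sₓ = 0.985 · 14.736/7 = 2.073566
a = ȳ − b·x̄ = 35.821667 − 2.073566·10.35 = 14.360262
Set a + b·x = 34.88: x = (34.88 − 14.360262) / 2.073566 = 9.895871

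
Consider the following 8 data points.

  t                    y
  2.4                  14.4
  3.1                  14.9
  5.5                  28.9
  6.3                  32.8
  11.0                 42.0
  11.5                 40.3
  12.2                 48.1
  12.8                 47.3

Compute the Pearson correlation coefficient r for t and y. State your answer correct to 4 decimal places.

n = 8, Σx = 64.8, Σy = 268.7, Σxy = 2564.05, Σx² = 651.24, Σy² = 10279.41
Sxx = Σx² − (Σx)²/n = 651.24 − 524.88 = 126.36
Sxy = Σxy − (Σx)(Σy)/n = 2564.05 − 2176.47 = 387.58
Syy = Σy² − (Σy)²/n = 10279.41 − 9024.96125 = 1254.44875
r = Sxy/√(Sxx·Syy) = 387.58/√(158512.14405) = 387.58/398.135836 = 0.973487

0.9735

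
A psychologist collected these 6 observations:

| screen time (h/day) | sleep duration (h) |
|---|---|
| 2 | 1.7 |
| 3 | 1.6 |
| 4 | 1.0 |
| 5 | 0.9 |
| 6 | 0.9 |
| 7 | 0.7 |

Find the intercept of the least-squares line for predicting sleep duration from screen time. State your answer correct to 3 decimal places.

2.059

n = 6, Σx = 27, Σy = 6.8, Σxy = 27, Σx² = 139
Sxx = Σx² − (Σx)²/n = 139 − 121.5 = 17.5
Sxy = Σxy − (Σx)(Σy)/n = 27 − 30.6 = -3.6
b = Sxy/Sxx = -3.6/17.5 = -0.205714
a = ȳ − b·x̄ = 1.133333 − (-0.205714)·4.5 = 2.059048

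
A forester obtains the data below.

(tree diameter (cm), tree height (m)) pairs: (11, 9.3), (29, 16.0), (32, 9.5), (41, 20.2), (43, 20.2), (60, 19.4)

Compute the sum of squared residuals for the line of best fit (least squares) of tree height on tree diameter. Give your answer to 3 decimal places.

n = 6, Σx = 216, Σy = 94.6, Σxy = 3731.1, Σx² = 9116, Σy² = 1625.18
Sxx = Σx² − (Σx)²/n = 9116 − 7776 = 1340
Sxy = Σxy − (Σx)(Σy)/n = 3731.1 − 3405.6 = 325.5
Syy = Σy² − (Σy)²/n = 1625.18 − 1491.526667 = 133.653333
b = Sxy/Sxx = 325.5/1340 = 0.242910
SSE = Syy − b·Sxy = 133.653333 − 0.242910·325.5 = 54.585983

54.586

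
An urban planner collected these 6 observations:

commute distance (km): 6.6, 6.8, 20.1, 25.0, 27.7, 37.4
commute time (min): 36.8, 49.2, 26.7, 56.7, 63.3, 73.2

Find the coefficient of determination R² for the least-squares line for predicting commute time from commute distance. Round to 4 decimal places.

0.4783

n = 6, Σx = 123.6, Σy = 305.9, Σxy = 7022.7, Σx² = 3284.86, Σy² = 17067.79
Sxx = Σx² − (Σx)²/n = 3284.86 − 2546.16 = 738.7
Sxy = Σxy − (Σx)(Σy)/n = 7022.7 − 6301.54 = 721.16
Syy = Σy² − (Σy)²/n = 17067.79 − 15595.801667 = 1471.988333
R² = Sxy²/(Sxx·Syy) = (721.16)²/(738.7·1471.988333) = 0.478289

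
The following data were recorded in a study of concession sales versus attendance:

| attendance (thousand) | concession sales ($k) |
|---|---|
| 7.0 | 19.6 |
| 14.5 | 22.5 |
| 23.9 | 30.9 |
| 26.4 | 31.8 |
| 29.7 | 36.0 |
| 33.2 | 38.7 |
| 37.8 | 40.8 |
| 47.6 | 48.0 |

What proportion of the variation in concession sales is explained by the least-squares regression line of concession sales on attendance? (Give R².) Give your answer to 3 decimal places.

n = 8, Σx = 220.1, Σy = 268.3, Σxy = 8222.56, Σx² = 7206.35, Σy² = 9618.79
Sxx = Σx² − (Σx)²/n = 7206.35 − 6055.50125 = 1150.84875
Sxy = Σxy − (Σx)(Σy)/n = 8222.56 − 7381.60375 = 840.95625
Syy = Σy² − (Σy)²/n = 9618.79 − 8998.11125 = 620.67875
R² = Sxy²/(Sxx·Syy) = (840.95625)²/(1150.84875·620.67875) = 0.990060

0.990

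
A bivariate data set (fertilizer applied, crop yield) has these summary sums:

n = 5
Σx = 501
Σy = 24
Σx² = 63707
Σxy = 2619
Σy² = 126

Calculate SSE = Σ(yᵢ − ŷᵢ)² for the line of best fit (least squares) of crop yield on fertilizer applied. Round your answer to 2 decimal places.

Sxx = Σx² − (Σx)²/n = 63707 − 50200.2 = 13506.8
Sxy = Σxy − (Σx)(Σy)/n = 2619 − 2404.8 = 214.2
Syy = Σy² − (Σy)²/n = 126 − 115.2 = 10.8
b = Sxy/Sxx = 214.2/13506.8 = 0.015859
SSE = Syy − b·Sxy = 10.8 − 0.015859·214.2 = 7.403071

7.40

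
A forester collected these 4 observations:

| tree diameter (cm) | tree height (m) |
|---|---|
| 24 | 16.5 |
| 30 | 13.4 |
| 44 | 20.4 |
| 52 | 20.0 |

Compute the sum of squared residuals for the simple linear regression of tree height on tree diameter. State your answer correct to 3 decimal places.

n = 4, Σx = 150, Σy = 70.3, Σxy = 2735.6, Σx² = 6116, Σy² = 1267.97
Sxx = Σx² − (Σx)²/n = 6116 − 5625 = 491
Sxy = Σxy − (Σx)(Σy)/n = 2735.6 − 2636.25 = 99.35
Syy = Σy² − (Σy)²/n = 1267.97 − 1235.5225 = 32.4475
b = Sxy/Sxx = 99.35/491 = 0.202342
SSE = Syy − b·Sxy = 32.4475 − 0.202342·99.35 = 12.344807

12.345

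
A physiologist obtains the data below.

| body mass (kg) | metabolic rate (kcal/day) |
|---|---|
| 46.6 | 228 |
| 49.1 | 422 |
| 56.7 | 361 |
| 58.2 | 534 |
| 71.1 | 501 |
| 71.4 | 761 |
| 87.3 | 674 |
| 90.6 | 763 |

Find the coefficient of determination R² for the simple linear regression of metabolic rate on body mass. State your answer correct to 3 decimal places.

n = 8, Σx = 531, Σy = 4244, Σxy = 300817, Σx² = 37167.32, Σy² = 2512112
Sxx = Σx² − (Σx)²/n = 37167.32 − 35245.125 = 1922.195
Sxy = Σxy − (Σx)(Σy)/n = 300817 − 281695.5 = 19121.5
Syy = Σy² − (Σy)²/n = 2512112 − 2251442 = 260670
R² = Sxy²/(Sxx·Syy) = (19121.5)²/(1922.195·260670) = 0.729719

0.730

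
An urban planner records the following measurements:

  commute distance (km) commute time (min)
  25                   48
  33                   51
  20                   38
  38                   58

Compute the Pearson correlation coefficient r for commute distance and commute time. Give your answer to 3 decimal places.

n = 4, Σx = 116, Σy = 195, Σxy = 5847, Σx² = 3558, Σy² = 9713
Sxx = Σx² − (Σx)²/n = 3558 − 3364 = 194
Sxy = Σxy − (Σx)(Σy)/n = 5847 − 5655 = 192
Syy = Σy² − (Σy)²/n = 9713 − 9506.25 = 206.75
r = Sxy/√(Sxx·Syy) = 192/√(40109.5) = 192/200.273563 = 0.958689

0.959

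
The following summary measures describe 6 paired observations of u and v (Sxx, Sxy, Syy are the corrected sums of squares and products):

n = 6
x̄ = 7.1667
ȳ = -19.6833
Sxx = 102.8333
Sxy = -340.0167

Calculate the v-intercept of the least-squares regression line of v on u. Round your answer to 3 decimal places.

4.013

b = Sxy/Sxx = -340.0167/102.8333 = -3.306484
a = ȳ − b·x̄ = -19.6833 − (-3.306484)·7.1667 = 4.013282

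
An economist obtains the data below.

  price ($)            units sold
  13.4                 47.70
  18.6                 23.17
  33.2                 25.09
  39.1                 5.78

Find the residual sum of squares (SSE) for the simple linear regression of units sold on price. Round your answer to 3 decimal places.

259.520

n = 4, Σx = 104.3, Σy = 101.74, Σxy = 2129.128, Σx² = 3156.57, Σy² = 3475.0554
Sxx = Σx² − (Σx)²/n = 3156.57 − 2719.6225 = 436.9475
Sxy = Σxy − (Σx)(Σy)/n = 2129.128 − 2652.8705 = -523.7425
Syy = Σy² − (Σy)²/n = 3475.0554 − 2587.7569 = 887.2985
b = Sxy/Sxx = -523.7425/436.9475 = -1.198639
SSE = Syy − b·Sxy = 887.2985 − (-1.198639)·(-523.7425) = 259.520091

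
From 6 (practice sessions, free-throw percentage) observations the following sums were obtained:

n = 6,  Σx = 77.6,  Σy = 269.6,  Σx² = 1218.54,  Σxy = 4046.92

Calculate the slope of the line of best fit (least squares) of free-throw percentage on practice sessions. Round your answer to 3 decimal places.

2.606

Sxx = Σx² − (Σx)²/n = 1218.54 − 1003.626667 = 214.913333
Sxy = Σxy − (Σx)(Σy)/n = 4046.92 − 3486.826667 = 560.093333
b = Sxy/Sxx = 560.093333/214.913333 = 2.606136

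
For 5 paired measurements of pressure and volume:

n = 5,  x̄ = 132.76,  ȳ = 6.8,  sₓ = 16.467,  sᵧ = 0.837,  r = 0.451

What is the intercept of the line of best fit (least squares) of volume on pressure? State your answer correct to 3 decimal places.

b = r · sᵧ/sₓ = 0.451 · 0.837/16.467 = 0.022924
a = ȳ − b·x̄ = 6.8 − 0.022924·132.76 = 3.756630

3.757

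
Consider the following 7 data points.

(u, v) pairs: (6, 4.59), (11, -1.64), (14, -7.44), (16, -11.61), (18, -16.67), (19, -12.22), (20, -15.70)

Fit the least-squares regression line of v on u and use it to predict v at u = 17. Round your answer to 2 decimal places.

n = 7, Σx = 104, Σy = -60.69, Σxy = -1126.66, Σx² = 1694
Sxx = Σx² − (Σx)²/n = 1694 − 1545.142857 = 148.857143
Sxy = Σxy − (Σx)(Σy)/n = -1126.66 − (-901.68) = -224.98
b = Sxy/Sxx = -224.98/148.857143 = -1.511382
a = ȳ − b·x̄ = -8.67 − (-1.511382)·14.857143 = 13.784818
ŷ(17) = a + b·17 = 13.784818 + (-1.511382)·17 = -11.908676

-11.91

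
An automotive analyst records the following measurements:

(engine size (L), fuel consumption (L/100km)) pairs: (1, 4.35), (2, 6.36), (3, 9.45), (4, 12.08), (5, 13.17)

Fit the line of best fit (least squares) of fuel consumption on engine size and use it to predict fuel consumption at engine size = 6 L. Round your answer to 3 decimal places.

n = 5, Σx = 15, Σy = 45.41, Σxy = 159.59, Σx² = 55
Sxx = Σx² − (Σx)²/n = 55 − 45 = 10
Sxy = Σxy − (Σx)(Σy)/n = 159.59 − 136.23 = 23.36
b = Sxy/Sxx = 23.36/10 = 2.336
a = ȳ − b·x̄ = 9.082 − 2.336·3 = 2.074
ŷ(6) = a + b·6 = 2.074 + 2.336·6 = 16.09

16.090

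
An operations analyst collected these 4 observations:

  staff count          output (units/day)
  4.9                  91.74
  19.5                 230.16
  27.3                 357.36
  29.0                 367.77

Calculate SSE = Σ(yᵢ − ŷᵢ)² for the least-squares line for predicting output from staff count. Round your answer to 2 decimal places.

794.74

n = 4, Σx = 80.7, Σy = 1047.03, Σxy = 25358.904, Σx² = 1990.55, Σy² = 324350.7957
Sxx = Σx² − (Σx)²/n = 1990.55 − 1628.1225 = 362.4275
Sxy = Σxy − (Σx)(Σy)/n = 25358.904 − 21123.83025 = 4235.07375
Syy = Σy² − (Σy)²/n = 324350.7957 − 274067.955225 = 50282.840475
b = Sxy/Sxx = 4235.07375/362.4275 = 11.685299
SSE = Syy − b·Sxy = 50282.840475 − 11.685299·4235.07375 = 794.736874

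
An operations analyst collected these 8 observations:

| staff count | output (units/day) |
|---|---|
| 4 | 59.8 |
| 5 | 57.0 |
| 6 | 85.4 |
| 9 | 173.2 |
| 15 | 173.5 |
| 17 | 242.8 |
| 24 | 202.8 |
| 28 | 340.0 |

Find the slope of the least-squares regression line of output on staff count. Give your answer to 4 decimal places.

9.9250

n = 8, Σx = 108, Σy = 1334.5, Σxy = 23712.7, Σx² = 2032
Sxx = Σx² − (Σx)²/n = 2032 − 1458 = 574
Sxy = Σxy − (Σx)(Σy)/n = 23712.7 − 18015.75 = 5696.95
b = Sxy/Sxx = 5696.95/574 = 9.925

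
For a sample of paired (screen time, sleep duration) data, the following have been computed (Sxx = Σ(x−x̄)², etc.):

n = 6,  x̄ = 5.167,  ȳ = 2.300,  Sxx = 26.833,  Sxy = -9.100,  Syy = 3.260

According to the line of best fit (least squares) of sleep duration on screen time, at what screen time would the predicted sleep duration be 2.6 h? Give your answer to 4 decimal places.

b = Sxy/Sxx = -9.1/26.833 = -0.339135
a = ȳ − b·x̄ = 2.3 − (-0.339135)·5.167 = 4.052309
Set a + b·x = 2.6: x = (2.6 − 4.052309) / (-0.339135) = 4.282396

4.2824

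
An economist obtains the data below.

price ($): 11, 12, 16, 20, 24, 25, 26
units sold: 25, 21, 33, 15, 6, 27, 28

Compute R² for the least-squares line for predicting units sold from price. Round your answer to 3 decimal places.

0.037

n = 7, Σx = 134, Σy = 155, Σxy = 2902, Σx² = 2798, Σy² = 3929
Sxx = Σx² − (Σx)²/n = 2798 − 2565.142857 = 232.857143
Sxy = Σxy − (Σx)(Σy)/n = 2902 − 2967.142857 = -65.142857
Syy = Σy² − (Σy)²/n = 3929 − 3432.142857 = 496.857143
R² = Sxy²/(Sxx·Syy) = (-65.142857)²/(232.857143·496.857143) = 0.036679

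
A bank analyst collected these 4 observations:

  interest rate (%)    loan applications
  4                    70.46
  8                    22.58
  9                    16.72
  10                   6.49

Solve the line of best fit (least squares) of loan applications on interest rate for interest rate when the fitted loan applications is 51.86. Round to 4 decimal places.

n = 4, Σx = 31, Σy = 116.25, Σxy = 677.86, Σx² = 261
Sxx = Σx² − (Σx)²/n = 261 − 240.25 = 20.75
Sxy = Σxy − (Σx)(Σy)/n = 677.86 − 900.9375 = -223.0775
b = Sxy/Sxx = -223.0775/20.75 = -10.750723
a = ȳ − b·x̄ = 29.0625 − (-10.750723)·7.75 = 112.380602
Set a + b·x = 51.86: x = (51.86 − 112.380602) / (-10.750723) = 5.629445

5.6294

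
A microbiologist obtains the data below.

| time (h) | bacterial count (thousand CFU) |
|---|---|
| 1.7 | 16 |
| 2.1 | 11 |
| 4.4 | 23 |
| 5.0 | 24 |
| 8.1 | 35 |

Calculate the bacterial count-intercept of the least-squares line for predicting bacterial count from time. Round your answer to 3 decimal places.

7.244

n = 5, Σx = 21.3, Σy = 109, Σxy = 555, Σx² = 117.27
Sxx = Σx² − (Σx)²/n = 117.27 − 90.738 = 26.532
Sxy = Σxy − (Σx)(Σy)/n = 555 − 464.34 = 90.66
b = Sxy/Sxx = 90.66/26.532 = 3.417006
a = ȳ − b·x̄ = 21.8 − 3.417006·4.26 = 7.243555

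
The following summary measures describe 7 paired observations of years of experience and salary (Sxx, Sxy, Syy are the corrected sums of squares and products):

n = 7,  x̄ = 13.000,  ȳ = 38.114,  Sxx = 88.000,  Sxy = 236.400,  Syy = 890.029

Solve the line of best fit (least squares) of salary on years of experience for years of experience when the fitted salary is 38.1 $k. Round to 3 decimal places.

b = Sxy/Sxx = 236.4/88 = 2.686364
a = ȳ − b·x̄ = 38.114 − 2.686364·13 = 3.191273
Set a + b·x = 38.1: x = (38.1 − 3.191273) / 2.686364 = 12.994788

12.995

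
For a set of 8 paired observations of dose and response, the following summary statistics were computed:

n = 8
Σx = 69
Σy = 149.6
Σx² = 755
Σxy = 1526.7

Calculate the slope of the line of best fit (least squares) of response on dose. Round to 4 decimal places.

1.4787

Sxx = Σx² − (Σx)²/n = 755 − 595.125 = 159.875
Sxy = Σxy − (Σx)(Σy)/n = 1526.7 − 1290.3 = 236.4
b = Sxy/Sxx = 236.4/159.875 = 1.478655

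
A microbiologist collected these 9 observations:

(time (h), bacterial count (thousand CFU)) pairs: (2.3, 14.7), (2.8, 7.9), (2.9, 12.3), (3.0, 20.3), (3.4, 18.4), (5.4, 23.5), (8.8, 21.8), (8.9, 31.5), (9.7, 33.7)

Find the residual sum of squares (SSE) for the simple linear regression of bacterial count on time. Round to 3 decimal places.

156.188

n = 9, Σx = 47.2, Σy = 184.1, Σxy = 1141.04, Σx² = 322, Σy² = 4335.87
Sxx = Σx² − (Σx)²/n = 322 − 247.537778 = 74.462222
Sxy = Σxy − (Σx)(Σy)/n = 1141.04 − 965.502222 = 175.537778
Syy = Σy² − (Σy)²/n = 4335.87 − 3765.867778 = 570.002222
b = Sxy/Sxx = 175.537778/74.462222 = 2.357407
SSE = Syy − b·Sxy = 570.002222 − 2.357407·175.537778 = 156.188203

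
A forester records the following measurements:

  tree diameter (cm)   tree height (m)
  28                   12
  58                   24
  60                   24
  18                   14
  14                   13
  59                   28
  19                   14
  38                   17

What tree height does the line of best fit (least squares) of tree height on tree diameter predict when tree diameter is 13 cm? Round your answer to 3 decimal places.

11.335

n = 8, Σx = 294, Σy = 146, Σxy = 6166, Σx² = 13554
Sxx = Σx² − (Σx)²/n = 13554 − 10804.5 = 2749.5
Sxy = Σxy − (Σx)(Σy)/n = 6166 − 5365.5 = 800.5
b = Sxy/Sxx = 800.5/2749.5 = 0.291144
a = ȳ − b·x̄ = 18.25 − 0.291144·36.75 = 7.550464
ŷ(13) = a + b·13 = 7.550464 + 0.291144·13 = 11.335334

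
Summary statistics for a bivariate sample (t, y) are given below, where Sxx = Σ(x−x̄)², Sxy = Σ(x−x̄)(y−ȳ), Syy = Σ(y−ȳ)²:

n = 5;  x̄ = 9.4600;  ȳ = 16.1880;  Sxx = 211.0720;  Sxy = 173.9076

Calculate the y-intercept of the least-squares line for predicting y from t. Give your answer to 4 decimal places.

b = Sxy/Sxx = 173.9076/211.072 = 0.823925
a = ȳ − b·x̄ = 16.188 − 0.823925·9.46 = 8.393665

8.3937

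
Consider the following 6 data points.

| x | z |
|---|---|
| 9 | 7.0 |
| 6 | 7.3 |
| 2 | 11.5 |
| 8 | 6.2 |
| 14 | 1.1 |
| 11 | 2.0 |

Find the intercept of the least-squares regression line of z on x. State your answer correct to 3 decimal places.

n = 6, Σx = 50, Σy = 35.1, Σxy = 216.8, Σx² = 502
Sxx = Σx² − (Σx)²/n = 502 − 416.666667 = 85.333333
Sxy = Σxy − (Σx)(Σy)/n = 216.8 − 292.5 = -75.7
b = Sxy/Sxx = -75.7/85.333333 = -0.887109
a = ȳ − b·x̄ = 5.85 − (-0.887109)·8.333333 = 13.242578

13.243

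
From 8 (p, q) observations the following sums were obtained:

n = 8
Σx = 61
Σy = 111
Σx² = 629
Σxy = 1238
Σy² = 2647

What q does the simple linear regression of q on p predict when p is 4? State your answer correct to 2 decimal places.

Sxx = Σx² − (Σx)²/n = 629 − 465.125 = 163.875
Sxy = Σxy − (Σx)(Σy)/n = 1238 − 846.375 = 391.625
b = Sxy/Sxx = 391.625/163.875 = 2.389779
a = ȳ − b·x̄ = 13.875 − 2.389779·7.625 = -4.347063
ŷ(4) = a + b·4 = -4.347063 + 2.389779·4 = 5.212052

5.21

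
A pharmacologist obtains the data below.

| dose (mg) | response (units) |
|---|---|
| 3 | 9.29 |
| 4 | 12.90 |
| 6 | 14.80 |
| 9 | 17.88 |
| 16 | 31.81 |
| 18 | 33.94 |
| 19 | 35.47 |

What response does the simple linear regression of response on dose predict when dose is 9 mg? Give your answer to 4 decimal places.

n = 7, Σx = 75, Σy = 156.09, Σxy = 2123, Σx² = 1083
Sxx = Σx² − (Σx)²/n = 1083 − 803.571429 = 279.428571
Sxy = Σxy − (Σx)(Σy)/n = 2123 − 1672.392857 = 450.607143
b = Sxy/Sxx = 450.607143/279.428571 = 1.612602
a = ȳ − b·x̄ = 22.298571 − 1.612602·10.714286 = 5.020690
ŷ(9) = a + b·9 = 5.020690 + 1.612602·9 = 19.534110

19.5341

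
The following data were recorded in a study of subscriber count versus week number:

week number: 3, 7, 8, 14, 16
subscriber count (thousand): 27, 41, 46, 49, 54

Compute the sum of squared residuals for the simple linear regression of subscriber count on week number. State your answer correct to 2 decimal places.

61.88

n = 5, Σx = 48, Σy = 217, Σxy = 2286, Σx² = 574, Σy² = 9843
Sxx = Σx² − (Σx)²/n = 574 − 460.8 = 113.2
Sxy = Σxy − (Σx)(Σy)/n = 2286 − 2083.2 = 202.8
Syy = Σy² − (Σy)²/n = 9843 − 9417.8 = 425.2
b = Sxy/Sxx = 202.8/113.2 = 1.791519
SSE = Syy − b·Sxy = 425.2 − 1.791519·202.8 = 61.879859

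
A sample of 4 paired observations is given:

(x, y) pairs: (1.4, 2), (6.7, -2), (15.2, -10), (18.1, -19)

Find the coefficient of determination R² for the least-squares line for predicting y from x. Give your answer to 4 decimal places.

0.9297

n = 4, Σx = 41.4, Σy = -29, Σxy = -506.5, Σx² = 605.5, Σy² = 469
Sxx = Σx² − (Σx)²/n = 605.5 − 428.49 = 177.01
Sxy = Σxy − (Σx)(Σy)/n = -506.5 − (-300.15) = -206.35
Syy = Σy² − (Σy)²/n = 469 − 210.25 = 258.75
R² = Sxy²/(Sxx·Syy) = (-206.35)²/(177.01·258.75) = 0.929674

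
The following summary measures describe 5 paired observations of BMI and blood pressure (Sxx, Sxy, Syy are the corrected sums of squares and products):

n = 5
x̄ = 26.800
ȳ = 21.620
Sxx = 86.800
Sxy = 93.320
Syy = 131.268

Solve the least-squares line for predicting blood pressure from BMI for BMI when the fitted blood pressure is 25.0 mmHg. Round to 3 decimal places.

b = Sxy/Sxx = 93.32/86.8 = 1.075115
a = ȳ − b·x̄ = 21.62 − 1.075115·26.8 = -7.193088
Set a + b·x = 25.0: x = (25.0 − (-7.193088)) / 1.075115 = 29.943849

29.944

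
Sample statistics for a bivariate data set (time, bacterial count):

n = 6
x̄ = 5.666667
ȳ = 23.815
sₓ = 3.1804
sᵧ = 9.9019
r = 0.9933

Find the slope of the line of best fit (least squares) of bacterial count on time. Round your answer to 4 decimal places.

b = r · sᵧ/sₓ = 0.9933 · 9.9019/3.1804 = 3.092554

3.0926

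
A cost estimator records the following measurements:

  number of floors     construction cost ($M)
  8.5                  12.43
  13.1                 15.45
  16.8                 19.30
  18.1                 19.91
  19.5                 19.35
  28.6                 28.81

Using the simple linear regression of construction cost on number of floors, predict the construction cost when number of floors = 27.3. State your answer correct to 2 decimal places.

n = 6, Σx = 104.6, Σy = 115.25, Σxy = 2193.952, Σx² = 2051.92
Sxx = Σx² − (Σx)²/n = 2051.92 − 1823.526667 = 228.393333
Sxy = Σxy − (Σx)(Σy)/n = 2193.952 − 2009.191667 = 184.760333
b = Sxy/Sxx = 184.760333/228.393333 = 0.808957
a = ȳ − b·x̄ = 19.208333 − 0.808957·17.433333 = 5.105520
ŷ(27.3) = a + b·27.3 = 5.105520 + 0.808957·27.3 = 27.190040

27.19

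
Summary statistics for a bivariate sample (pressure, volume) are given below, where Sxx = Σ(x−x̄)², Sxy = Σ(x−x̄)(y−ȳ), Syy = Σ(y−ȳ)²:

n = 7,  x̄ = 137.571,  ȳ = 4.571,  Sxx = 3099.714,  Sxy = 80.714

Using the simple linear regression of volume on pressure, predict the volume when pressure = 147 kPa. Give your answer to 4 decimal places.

4.8165

b = Sxy/Sxx = 80.714/3099.714 = 0.026039
a = ȳ − b·x̄ = 4.571 − 0.026039·137.571 = 0.988764
ŷ(147) = a + b·147 = 0.988764 + 0.026039·147 = 4.816523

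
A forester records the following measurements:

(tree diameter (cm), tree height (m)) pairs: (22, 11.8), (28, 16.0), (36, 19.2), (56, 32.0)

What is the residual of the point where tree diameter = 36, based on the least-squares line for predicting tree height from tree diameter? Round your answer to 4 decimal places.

-0.8431

n = 4, Σx = 142, Σy = 79, Σxy = 3190.8, Σx² = 5700
Sxx = Σx² − (Σx)²/n = 5700 − 5041 = 659
Sxy = Σxy − (Σx)(Σy)/n = 3190.8 − 2804.5 = 386.3
b = Sxy/Sxx = 386.3/659 = 0.586191
a = ȳ − b·x̄ = 19.75 − 0.586191·35.5 = -1.059788
ŷ(36) = -1.059788 + 0.586191·36 = 20.043096
residual = y − ŷ = 19.2 − 20.043096 = -0.843096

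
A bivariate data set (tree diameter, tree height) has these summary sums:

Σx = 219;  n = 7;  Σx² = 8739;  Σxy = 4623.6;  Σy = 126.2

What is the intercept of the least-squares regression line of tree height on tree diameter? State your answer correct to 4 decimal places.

Sxx = Σx² − (Σx)²/n = 8739 − 6851.571429 = 1887.428571
Sxy = Σxy − (Σx)(Σy)/n = 4623.6 − 3948.257143 = 675.342857
b = Sxy/Sxx = 675.342857/1887.428571 = 0.357811
a = ȳ − b·x̄ = 18.028571 − 0.357811·31.285714 = 6.834196

6.8342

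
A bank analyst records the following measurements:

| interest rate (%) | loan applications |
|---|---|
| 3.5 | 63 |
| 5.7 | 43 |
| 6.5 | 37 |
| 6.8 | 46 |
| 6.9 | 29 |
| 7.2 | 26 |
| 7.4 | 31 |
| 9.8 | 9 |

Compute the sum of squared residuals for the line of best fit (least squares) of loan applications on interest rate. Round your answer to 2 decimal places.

182.16

n = 8, Σx = 53.8, Σy = 284, Σxy = 1723.8, Σx² = 383.48, Σy² = 11862
Sxx = Σx² − (Σx)²/n = 383.48 − 361.805 = 21.675
Sxy = Σxy − (Σx)(Σy)/n = 1723.8 − 1909.9 = -186.1
Syy = Σy² − (Σy)²/n = 11862 − 10082 = 1780
b = Sxy/Sxx = -186.1/21.675 = -8.585928
SSE = Syy − b·Sxy = 1780 − (-8.585928)·(-186.1) = 182.158708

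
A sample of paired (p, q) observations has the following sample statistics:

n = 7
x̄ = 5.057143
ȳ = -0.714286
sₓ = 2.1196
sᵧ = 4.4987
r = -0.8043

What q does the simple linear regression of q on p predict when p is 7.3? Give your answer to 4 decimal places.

b = r · sᵧ/sₓ = -0.8043 · 4.4987/2.1196 = -1.707069
a = ȳ − b·x̄ = -0.714286 − (-1.707069)·5.057143 = 7.918608
ŷ(7.3) = a + b·7.3 = 7.918608 + (-1.707069)·7.3 = -4.542999

-4.5430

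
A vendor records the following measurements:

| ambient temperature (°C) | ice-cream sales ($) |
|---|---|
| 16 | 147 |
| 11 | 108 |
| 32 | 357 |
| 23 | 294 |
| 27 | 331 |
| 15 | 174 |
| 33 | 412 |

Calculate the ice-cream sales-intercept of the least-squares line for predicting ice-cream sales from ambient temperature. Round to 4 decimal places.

-36.5762

n = 7, Σx = 157, Σy = 1823, Σxy = 46869, Σx² = 3973
Sxx = Σx² − (Σx)²/n = 3973 − 3521.285714 = 451.714286
Sxy = Σxy − (Σx)(Σy)/n = 46869 − 40887.285714 = 5981.714286
b = Sxy/Sxx = 5981.714286/451.714286 = 13.242252
a = ȳ − b·x̄ = 260.428571 − 13.242252·22.428571 = -36.576218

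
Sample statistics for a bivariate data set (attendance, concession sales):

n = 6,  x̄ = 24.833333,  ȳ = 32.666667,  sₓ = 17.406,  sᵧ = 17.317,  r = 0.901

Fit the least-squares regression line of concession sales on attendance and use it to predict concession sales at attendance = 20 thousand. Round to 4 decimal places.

28.3341

b = r · sᵧ/sₓ = 0.901 · 17.317/17.406 = 0.896393
a = ȳ − b·x̄ = 32.666667 − 0.896393·24.833333 = 10.406241
ŷ(20) = a + b·20 = 10.406241 + 0.896393·20 = 28.334101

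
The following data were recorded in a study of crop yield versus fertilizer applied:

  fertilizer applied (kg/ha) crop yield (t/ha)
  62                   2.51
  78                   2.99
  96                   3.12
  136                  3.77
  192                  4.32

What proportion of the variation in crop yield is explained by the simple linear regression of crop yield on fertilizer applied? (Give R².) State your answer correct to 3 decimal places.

0.972

n = 5, Σx = 564, Σy = 16.71, Σxy = 2030.52, Σx² = 74504, Σy² = 57.8499
Sxx = Σx² − (Σx)²/n = 74504 − 63619.2 = 10884.8
Sxy = Σxy − (Σx)(Σy)/n = 2030.52 − 1884.888 = 145.632
Syy = Σy² − (Σy)²/n = 57.8499 − 55.84482 = 2.00508
R² = Sxy²/(Sxx·Syy) = (145.632)²/(10884.8·2.00508) = 0.971765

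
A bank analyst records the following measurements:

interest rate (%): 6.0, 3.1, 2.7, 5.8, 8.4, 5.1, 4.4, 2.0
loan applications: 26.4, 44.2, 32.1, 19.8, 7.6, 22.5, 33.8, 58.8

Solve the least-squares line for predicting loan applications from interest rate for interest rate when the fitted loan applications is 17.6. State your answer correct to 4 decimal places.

6.6172

n = 8, Σx = 37.5, Σy = 245.2, Σxy = 941.84, Σx² = 206.47
Sxx = Σx² − (Σx)²/n = 206.47 − 175.78125 = 30.68875
Sxy = Σxy − (Σx)(Σy)/n = 941.84 − 1149.375 = -207.535
b = Sxy/Sxx = -207.535/30.68875 = -6.762576
a = ȳ − b·x̄ = 30.65 − (-6.762576)·4.6875 = 62.349574
Set a + b·x = 17.6: x = (17.6 − 62.349574) / (-6.762576) = 6.617238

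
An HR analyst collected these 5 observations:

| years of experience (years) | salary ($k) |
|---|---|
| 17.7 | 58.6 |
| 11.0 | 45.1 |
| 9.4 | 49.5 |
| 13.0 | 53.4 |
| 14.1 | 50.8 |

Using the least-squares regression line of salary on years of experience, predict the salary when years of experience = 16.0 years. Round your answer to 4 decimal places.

55.3483

n = 5, Σx = 65.2, Σy = 257.4, Σxy = 3409.1, Σx² = 890.46
Sxx = Σx² − (Σx)²/n = 890.46 − 850.208 = 40.252
Sxy = Σxy − (Σx)(Σy)/n = 3409.1 − 3356.496 = 52.604
b = Sxy/Sxx = 52.604/40.252 = 1.306867
a = ȳ − b·x̄ = 51.48 − 1.306867·13.04 = 34.438458
ŷ(16.0) = a + b·16.0 = 34.438458 + 1.306867·16 = 55.348326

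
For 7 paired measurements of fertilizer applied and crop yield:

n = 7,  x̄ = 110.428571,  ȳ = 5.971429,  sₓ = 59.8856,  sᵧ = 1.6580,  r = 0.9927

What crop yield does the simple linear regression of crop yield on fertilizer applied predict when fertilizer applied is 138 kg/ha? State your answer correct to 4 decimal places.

6.7292

b = r · sᵧ/sₓ = 0.9927 · 1.658/59.8856 = 0.027484
a = ȳ − b·x̄ = 5.971429 − 0.027484·110.428571 = 2.936409
ŷ(138) = a + b·138 = 2.936409 + 0.027484·138 = 6.729203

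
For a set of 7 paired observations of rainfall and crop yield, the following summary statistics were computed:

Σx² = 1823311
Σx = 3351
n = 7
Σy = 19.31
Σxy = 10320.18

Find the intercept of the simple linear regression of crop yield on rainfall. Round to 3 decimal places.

0.408

Sxx = Σx² − (Σx)²/n = 1823311 − 1604171.571429 = 219139.428571
Sxy = Σxy − (Σx)(Σy)/n = 10320.18 − 9243.972857 = 1076.207143
b = Sxy/Sxx = 1076.207143/219139.428571 = 0.004911
a = ȳ − b·x̄ = 2.758571 − 0.004911·478.714286 = 0.407576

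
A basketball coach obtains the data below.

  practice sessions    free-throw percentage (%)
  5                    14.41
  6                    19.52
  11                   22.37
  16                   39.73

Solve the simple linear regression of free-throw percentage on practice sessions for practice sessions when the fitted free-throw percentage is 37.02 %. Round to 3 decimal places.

n = 4, Σx = 38, Σy = 96.03, Σxy = 1070.92, Σx² = 438
Sxx = Σx² − (Σx)²/n = 438 − 361 = 77
Sxy = Σxy − (Σx)(Σy)/n = 1070.92 − 912.285 = 158.635
b = Sxy/Sxx = 158.635/77 = 2.060195
a = ȳ − b·x̄ = 24.0075 − 2.060195·9.5 = 4.435649
Set a + b·x = 37.02: x = (37.02 − 4.435649) / 2.060195 = 15.816150

15.816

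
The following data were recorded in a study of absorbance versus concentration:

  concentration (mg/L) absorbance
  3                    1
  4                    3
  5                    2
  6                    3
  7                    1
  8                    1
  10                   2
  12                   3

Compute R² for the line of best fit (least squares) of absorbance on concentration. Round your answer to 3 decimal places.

n = 8, Σx = 55, Σy = 16, Σxy = 114, Σx² = 443, Σy² = 38
Sxx = Σx² − (Σx)²/n = 443 − 378.125 = 64.875
Sxy = Σxy − (Σx)(Σy)/n = 114 − 110 = 4
Syy = Σy² − (Σy)²/n = 38 − 32 = 6
R² = Sxy²/(Sxx·Syy) = (4)²/(64.875·6) = 0.041105

0.041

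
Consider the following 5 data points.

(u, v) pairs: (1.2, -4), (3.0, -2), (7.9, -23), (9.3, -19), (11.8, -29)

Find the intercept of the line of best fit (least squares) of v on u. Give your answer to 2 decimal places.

n = 5, Σx = 33.2, Σy = -77, Σxy = -711.4, Σx² = 298.58
Sxx = Σx² − (Σx)²/n = 298.58 − 220.448 = 78.132
Sxy = Σxy − (Σx)(Σy)/n = -711.4 − (-511.28) = -200.12
b = Sxy/Sxx = -200.12/78.132 = -2.561307
a = ȳ − b·x̄ = -15.4 − (-2.561307)·6.64 = 1.607075

1.61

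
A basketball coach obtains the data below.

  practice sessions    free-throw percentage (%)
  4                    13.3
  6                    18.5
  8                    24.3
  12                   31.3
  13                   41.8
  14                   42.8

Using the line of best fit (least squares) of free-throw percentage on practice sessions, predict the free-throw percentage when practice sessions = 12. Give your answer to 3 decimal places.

n = 6, Σx = 57, Σy = 172, Σxy = 1876.8, Σx² = 625
Sxx = Σx² − (Σx)²/n = 625 − 541.5 = 83.5
Sxy = Σxy − (Σx)(Σy)/n = 1876.8 − 1634 = 242.8
b = Sxy/Sxx = 242.8/83.5 = 2.907784
a = ȳ − b·x̄ = 28.666667 − 2.907784·9.5 = 1.042715
ŷ(12) = a + b·12 = 1.042715 + 2.907784·12 = 35.936128

35.936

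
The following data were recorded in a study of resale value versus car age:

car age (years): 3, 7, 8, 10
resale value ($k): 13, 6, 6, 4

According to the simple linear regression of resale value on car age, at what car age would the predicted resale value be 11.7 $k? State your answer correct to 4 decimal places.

n = 4, Σx = 28, Σy = 29, Σxy = 169, Σx² = 222
Sxx = Σx² − (Σx)²/n = 222 − 196 = 26
Sxy = Σxy − (Σx)(Σy)/n = 169 − 203 = -34
b = Sxy/Sxx = -34/26 = -1.307692
a = ȳ − b·x̄ = 7.25 − (-1.307692)·7 = 16.403846
Set a + b·x = 11.7: x = (11.7 − 16.403846) / (-1.307692) = 3.597059

3.5971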